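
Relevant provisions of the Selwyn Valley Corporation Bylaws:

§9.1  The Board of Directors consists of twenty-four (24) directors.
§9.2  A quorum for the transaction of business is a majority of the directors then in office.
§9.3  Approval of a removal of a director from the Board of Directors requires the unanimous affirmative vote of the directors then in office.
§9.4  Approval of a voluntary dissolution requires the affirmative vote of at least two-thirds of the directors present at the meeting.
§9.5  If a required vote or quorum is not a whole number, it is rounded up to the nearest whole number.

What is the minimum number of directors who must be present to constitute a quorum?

13

A majority of 24 is 13.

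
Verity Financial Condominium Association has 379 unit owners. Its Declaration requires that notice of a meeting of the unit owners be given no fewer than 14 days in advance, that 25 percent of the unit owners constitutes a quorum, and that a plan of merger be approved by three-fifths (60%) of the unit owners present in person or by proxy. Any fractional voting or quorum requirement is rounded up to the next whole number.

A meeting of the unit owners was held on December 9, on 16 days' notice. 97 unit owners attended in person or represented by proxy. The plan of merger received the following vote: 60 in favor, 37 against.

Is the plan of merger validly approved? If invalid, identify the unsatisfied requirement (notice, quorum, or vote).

Notice: 16 days given; 14 required. Satisfied.
Quorum: 25% of 379 = 94.75, rounded up to 95; 97 present. Satisfied.
Vote: requires three-fifths of those present (97); 3/5 of 97 = 58.20, rounded up to 59, so 59 needed; 60 in favor. Satisfied.

Valid — all requirements satisfied.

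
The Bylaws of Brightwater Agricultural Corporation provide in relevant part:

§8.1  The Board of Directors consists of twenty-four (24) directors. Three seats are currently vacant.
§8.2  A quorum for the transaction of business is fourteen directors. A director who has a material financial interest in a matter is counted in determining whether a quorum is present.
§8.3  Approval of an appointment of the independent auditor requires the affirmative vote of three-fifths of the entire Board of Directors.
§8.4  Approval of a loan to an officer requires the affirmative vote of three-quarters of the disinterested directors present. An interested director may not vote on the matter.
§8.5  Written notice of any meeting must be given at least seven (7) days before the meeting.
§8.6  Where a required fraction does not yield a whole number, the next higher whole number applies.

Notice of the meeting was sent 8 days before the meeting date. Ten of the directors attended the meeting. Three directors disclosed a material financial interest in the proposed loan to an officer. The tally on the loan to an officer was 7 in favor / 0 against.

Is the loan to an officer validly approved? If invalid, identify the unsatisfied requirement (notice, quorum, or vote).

Invalid — quorum requirement not satisfied.

Notice: 8 days given; 7 required (8 ≥ 7). Satisfied.
Quorum: 10 present (interested directors count toward quorum); quorum is 14. Not satisfied.
Vote: the loan to an officer requires three-fourths of the disinterested directors present (10 − 3 = 7). 3/4 of 7 = 5.25, rounded up to 6, so 6 affirmative votes are needed; 7 voted in favor. Satisfied. (Moot — without a quorum no business can be validly transacted.)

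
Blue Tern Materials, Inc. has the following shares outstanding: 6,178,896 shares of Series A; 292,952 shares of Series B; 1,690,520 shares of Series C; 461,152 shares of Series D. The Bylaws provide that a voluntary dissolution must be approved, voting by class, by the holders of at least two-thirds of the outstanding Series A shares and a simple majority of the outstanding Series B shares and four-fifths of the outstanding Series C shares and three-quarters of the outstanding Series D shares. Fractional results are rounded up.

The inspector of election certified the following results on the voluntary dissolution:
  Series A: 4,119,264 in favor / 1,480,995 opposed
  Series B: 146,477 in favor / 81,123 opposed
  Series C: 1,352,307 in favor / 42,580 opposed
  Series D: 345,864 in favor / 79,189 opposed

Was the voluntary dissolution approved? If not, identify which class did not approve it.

Series A: 2/3 of 6178896 = 4119264; 4,119,264 required, 4,119,264 in favor — approved.
Series B: a majority of 292952 is 146477; 146,477 required, 146,477 in favor — approved.
Series C: 4/5 of 1690520 = 1352416; 1,352,416 required, 1,352,307 in favor — not approved.
Series D: 3/4 of 461152 = 345864; 345,864 required, 345,864 in favor — approved.

Not approved — the Series C shares did not give the required vote.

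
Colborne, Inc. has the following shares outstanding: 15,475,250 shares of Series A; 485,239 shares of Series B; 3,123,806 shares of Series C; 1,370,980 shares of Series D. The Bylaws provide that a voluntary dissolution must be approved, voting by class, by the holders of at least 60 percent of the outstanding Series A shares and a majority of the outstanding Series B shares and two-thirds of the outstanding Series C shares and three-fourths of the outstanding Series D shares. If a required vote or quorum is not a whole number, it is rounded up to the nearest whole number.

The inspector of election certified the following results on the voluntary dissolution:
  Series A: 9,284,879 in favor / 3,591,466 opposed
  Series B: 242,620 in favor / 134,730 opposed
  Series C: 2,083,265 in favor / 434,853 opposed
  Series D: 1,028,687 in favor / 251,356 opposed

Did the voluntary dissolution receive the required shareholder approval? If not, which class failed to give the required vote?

Series A: 3/5 of 15475250 = 9285150; 9,285,150 required, 9,284,879 in favor — not approved.
Series B: a majority of 485239 is 242620; 242,620 required, 242,620 in favor — approved.
Series C: 2/3 of 3123806 = 2082537.33, rounded up to 2082538; 2,082,538 required, 2,083,265 in favor — approved.
Series D: 3/4 of 1370980 = 1028235; 1,028,235 required, 1,028,687 in favor — approved.

Not approved — the Series A shares did not give the required vote.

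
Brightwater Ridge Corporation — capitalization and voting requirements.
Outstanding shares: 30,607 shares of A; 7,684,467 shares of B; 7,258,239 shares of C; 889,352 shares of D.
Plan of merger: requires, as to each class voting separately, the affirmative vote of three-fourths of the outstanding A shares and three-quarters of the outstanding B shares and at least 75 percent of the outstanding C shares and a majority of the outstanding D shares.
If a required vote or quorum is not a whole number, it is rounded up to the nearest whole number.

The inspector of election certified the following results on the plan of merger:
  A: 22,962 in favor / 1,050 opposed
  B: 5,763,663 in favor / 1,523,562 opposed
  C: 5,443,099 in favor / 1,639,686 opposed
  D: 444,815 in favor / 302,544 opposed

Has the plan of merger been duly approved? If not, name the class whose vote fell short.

A: 3/4 of 30607 = 22955.25, rounded up to 22956; 22,956 required, 22,962 in favor — approved.
B: 3/4 of 7684467 = 5763350.25, rounded up to 5763351; 5,763,351 required, 5,763,663 in favor — approved.
C: 3/4 of 7258239 = 5443679.25, rounded up to 5443680; 5,443,680 required, 5,443,099 in favor — not approved.
D: a majority of 889352 is 444677; 444,677 required, 444,815 in favor — approved.

Not approved — the C shares did not give the required vote.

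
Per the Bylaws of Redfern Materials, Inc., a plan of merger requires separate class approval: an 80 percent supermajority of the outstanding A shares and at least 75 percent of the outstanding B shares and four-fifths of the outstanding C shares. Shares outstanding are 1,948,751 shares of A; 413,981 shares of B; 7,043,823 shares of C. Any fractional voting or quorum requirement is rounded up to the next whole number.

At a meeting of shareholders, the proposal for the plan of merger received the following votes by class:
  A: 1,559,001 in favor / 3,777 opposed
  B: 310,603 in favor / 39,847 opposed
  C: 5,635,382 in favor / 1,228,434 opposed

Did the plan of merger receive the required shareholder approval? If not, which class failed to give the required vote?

A: 4/5 of 1948751 = 1559000.80, rounded up to 1559001; 1,559,001 required, 1,559,001 in favor — approved.
B: 3/4 of 413981 = 310485.75, rounded up to 310486; 310,486 required, 310,603 in favor — approved.
C: 4/5 of 7043823 = 5635058.40, rounded up to 5635059; 5,635,059 required, 5,635,382 in favor — approved.

Approved — every class gave the required vote.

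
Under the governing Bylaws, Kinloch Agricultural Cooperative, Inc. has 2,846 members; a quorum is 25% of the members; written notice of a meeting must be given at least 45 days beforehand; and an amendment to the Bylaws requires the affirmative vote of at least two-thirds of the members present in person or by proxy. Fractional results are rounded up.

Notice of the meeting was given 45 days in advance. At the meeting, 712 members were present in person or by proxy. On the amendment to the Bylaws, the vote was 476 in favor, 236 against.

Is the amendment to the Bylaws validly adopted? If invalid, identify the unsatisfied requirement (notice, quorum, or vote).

Valid — all requirements satisfied.

Notice: 45 days given; 45 required. Satisfied.
Quorum: 25% of 2,846 = 711.50, rounded up to 712; 712 present. Satisfied.
Vote: requires two-thirds of those present (712); 2/3 of 712 = 474.67, rounded up to 475, so 475 needed; 476 in favor. Satisfied.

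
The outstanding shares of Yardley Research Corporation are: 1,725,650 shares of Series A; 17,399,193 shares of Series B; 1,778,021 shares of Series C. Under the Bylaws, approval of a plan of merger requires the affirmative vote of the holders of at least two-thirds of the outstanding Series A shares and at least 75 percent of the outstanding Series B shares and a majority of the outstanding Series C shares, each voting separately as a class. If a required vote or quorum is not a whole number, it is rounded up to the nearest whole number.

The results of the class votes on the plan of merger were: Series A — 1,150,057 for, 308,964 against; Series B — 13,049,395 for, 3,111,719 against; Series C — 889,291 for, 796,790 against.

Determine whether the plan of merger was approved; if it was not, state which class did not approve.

Not approved — the Series A shares did not give the required vote.

Series A: 2/3 of 1725650 = 1150433.33, rounded up to 1150434; 1,150,434 required, 1,150,057 in favor — not approved.
Series B: 3/4 of 17399193 = 13049394.75, rounded up to 13049395; 13,049,395 required, 13,049,395 in favor — approved.
Series C: a majority of 1778021 is 889011; 889,011 required, 889,291 in favor — approved.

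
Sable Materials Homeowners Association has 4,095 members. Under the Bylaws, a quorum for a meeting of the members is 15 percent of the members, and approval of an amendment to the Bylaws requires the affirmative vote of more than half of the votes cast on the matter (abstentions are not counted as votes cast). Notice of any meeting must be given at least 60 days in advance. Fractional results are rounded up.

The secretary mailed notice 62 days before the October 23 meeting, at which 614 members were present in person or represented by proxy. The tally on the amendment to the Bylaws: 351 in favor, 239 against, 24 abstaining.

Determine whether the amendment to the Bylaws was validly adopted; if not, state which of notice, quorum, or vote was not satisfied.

Invalid — quorum requirement not satisfied.

Notice: 62 days given; 60 required. Satisfied.
Quorum: 15% of 4,095 = 614.25, rounded up to 615; 614 present. Not satisfied.
Vote: requires a majority of the votes cast (614 − 24 abstaining = 590); a majority of 590 is 296, so 296 needed; 351 in favor. Satisfied.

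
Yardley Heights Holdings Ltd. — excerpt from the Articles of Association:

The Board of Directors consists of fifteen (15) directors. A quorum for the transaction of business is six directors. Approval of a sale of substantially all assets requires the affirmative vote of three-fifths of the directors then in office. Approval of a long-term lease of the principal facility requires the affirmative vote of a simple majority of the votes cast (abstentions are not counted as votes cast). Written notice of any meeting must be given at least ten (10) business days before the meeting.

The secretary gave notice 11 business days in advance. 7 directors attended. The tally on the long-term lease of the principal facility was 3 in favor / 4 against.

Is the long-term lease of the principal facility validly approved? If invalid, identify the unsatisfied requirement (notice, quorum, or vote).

Notice: 11 business days given; 10 required (11 ≥ 10). Satisfied.
Quorum: 7 present; quorum is 6. Satisfied.
Vote: the long-term lease of the principal facility requires a majority of the votes cast (7). A majority of 7 is 4, so 4 affirmative votes are needed; 3 voted in favor. Not satisfied.

Invalid — vote requirement not satisfied.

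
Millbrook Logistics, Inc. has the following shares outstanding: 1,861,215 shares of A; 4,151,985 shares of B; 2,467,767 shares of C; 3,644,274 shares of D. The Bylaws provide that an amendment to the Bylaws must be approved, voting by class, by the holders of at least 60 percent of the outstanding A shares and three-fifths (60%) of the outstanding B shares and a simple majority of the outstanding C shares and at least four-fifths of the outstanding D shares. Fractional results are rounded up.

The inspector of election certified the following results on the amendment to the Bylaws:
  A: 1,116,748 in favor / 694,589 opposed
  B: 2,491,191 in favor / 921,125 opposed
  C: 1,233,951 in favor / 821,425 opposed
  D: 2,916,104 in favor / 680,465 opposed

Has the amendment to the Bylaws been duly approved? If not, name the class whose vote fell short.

Approved — every class gave the required vote.

A: 3/5 of 1861215 = 1116729; 1,116,729 required, 1,116,748 in favor — approved.
B: 3/5 of 4151985 = 2491191; 2,491,191 required, 2,491,191 in favor — approved.
C: a majority of 2467767 is 1233884; 1,233,884 required, 1,233,951 in favor — approved.
D: 4/5 of 3644274 = 2915419.20, rounded up to 2915420; 2,915,420 required, 2,916,104 in favor — approved.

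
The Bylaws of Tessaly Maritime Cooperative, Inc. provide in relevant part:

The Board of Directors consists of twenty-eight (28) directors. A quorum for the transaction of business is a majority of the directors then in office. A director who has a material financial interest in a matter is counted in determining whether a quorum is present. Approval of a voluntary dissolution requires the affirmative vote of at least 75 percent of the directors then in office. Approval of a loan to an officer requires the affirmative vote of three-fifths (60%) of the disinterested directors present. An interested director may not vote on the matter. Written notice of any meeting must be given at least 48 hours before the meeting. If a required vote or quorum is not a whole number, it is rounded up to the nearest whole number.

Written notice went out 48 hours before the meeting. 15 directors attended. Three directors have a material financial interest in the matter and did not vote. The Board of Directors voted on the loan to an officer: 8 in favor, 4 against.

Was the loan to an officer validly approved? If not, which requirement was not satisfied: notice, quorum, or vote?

Valid — all requirements satisfied.

Notice: 48 hours given; 48 required (48 ≥ 48). Satisfied.
Quorum: 15 present (interested directors count toward quorum); quorum is 15. Satisfied.
Vote: the loan to an officer requires three-fifths of the disinterested directors present (15 − 3 = 12). 3/5 of 12 = 7.20, rounded up to 8, so 8 affirmative votes are needed; 8 voted in favor. Satisfied.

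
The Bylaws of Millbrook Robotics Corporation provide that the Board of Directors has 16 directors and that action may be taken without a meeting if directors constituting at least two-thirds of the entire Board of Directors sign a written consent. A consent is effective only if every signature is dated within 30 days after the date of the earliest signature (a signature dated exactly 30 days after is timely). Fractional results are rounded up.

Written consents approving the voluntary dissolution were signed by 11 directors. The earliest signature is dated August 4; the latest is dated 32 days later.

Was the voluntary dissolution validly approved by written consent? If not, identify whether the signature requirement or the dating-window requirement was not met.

Not effective — dating-window requirement not satisfied.

Signatures required: at least two-thirds of 16 — 2/3 of 16 = 10.67, rounded up to 11, so 11 needed; 11 signed. Sufficient.
Dating window: the latest signature is 32 days after the earliest; the limit is 30 days. Outside the window.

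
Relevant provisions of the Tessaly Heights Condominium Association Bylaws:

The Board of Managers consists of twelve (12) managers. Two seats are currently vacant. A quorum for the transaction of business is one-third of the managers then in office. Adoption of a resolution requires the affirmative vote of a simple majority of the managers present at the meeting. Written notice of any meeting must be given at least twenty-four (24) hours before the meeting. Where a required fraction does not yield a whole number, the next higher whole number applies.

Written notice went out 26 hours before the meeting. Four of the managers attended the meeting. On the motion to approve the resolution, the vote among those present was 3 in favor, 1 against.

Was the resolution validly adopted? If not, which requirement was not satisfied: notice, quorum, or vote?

Valid — all requirements satisfied.

Notice: 26 hours given; 24 required (26 ≥ 24). Satisfied.
Quorum: 4 present; quorum is 4. Satisfied.
Vote: the resolution requires a majority of the managers present (4). A majority of 4 is 3, so 3 affirmative votes are needed; 3 voted in favor. Satisfied.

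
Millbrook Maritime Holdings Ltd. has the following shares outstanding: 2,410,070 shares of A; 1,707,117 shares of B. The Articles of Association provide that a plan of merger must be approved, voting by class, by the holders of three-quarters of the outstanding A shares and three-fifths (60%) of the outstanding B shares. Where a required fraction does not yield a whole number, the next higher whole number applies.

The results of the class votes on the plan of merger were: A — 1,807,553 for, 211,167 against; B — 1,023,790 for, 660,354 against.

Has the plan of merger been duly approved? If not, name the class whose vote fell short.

Not approved — the B shares did not give the required vote.

A: 3/4 of 2410070 = 1807552.50, rounded up to 1807553; 1,807,553 required, 1,807,553 in favor — approved.
B: 3/5 of 1707117 = 1024270.20, rounded up to 1024271; 1,024,271 required, 1,023,790 in favor — not approved.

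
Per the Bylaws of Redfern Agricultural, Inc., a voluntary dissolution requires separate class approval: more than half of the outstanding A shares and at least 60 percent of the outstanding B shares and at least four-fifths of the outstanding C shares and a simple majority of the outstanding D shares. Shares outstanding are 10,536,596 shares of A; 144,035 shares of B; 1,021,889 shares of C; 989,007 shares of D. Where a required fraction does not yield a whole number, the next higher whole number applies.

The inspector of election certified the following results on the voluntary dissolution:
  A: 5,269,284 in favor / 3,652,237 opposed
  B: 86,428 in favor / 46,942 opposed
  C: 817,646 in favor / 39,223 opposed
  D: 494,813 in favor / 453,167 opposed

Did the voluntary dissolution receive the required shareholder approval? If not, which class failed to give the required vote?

A: a majority of 10536596 is 5268299; 5,268,299 required, 5,269,284 in favor — approved.
B: 3/5 of 144035 = 86421; 86,421 required, 86,428 in favor — approved.
C: 4/5 of 1021889 = 817511.20, rounded up to 817512; 817,512 required, 817,646 in favor — approved.
D: a majority of 989007 is 494504; 494,504 required, 494,813 in favor — approved.

Approved — every class gave the required vote.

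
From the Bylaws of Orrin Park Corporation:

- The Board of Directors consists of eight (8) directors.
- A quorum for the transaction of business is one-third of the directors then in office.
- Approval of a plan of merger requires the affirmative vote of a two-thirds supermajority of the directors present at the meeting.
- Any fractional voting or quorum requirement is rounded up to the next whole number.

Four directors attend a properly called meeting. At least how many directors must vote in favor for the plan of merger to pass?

The plan of merger requires two-thirds of the directors present (4).
2/3 of 4 = 2.67, rounded up to 3.

3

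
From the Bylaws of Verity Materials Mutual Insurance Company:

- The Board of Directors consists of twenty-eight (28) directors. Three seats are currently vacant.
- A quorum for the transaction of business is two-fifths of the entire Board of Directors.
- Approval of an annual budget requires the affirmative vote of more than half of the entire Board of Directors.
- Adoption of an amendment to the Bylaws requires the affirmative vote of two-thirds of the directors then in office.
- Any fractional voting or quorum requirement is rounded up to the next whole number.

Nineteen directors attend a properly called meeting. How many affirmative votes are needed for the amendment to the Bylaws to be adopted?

17

The amendment to the Bylaws requires two-thirds of the directors then in office (25).
2/3 of 25 = 16.67, rounded up to 17.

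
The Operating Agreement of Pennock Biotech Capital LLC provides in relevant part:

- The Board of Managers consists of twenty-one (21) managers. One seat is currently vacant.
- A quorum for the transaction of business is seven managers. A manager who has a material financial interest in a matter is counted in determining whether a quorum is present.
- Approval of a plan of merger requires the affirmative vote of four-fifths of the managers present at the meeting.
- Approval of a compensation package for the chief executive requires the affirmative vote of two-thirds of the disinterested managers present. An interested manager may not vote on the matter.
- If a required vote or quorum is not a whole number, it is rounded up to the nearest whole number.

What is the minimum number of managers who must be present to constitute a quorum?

7

The quorum is fixed at 7.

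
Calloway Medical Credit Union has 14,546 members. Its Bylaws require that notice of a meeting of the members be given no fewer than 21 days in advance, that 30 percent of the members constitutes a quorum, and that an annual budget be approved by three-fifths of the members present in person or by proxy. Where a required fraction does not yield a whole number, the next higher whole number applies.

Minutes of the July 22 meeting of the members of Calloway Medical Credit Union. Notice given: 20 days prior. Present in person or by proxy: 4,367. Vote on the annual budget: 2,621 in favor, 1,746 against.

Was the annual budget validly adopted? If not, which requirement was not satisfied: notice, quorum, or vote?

Notice: 20 days given; 21 required. Not satisfied.
Quorum: 30% of 14,546 = 4,363.80, rounded up to 4,364; 4,367 present. Satisfied.
Vote: requires three-fifths of those present (4,367); 3/5 of 4367 = 2620.20, rounded up to 2621, so 2,621 needed; 2,621 in favor. Satisfied.

Invalid — notice requirement not satisfied.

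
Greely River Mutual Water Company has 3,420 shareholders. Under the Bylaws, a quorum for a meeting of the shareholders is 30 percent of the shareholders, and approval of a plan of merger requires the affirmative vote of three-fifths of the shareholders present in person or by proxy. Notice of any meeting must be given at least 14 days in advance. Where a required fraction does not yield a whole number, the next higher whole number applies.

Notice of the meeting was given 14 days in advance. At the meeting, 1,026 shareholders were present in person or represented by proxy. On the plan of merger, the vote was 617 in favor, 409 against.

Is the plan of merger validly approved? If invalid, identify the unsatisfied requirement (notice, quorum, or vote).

Notice: 14 days given; 14 required. Satisfied.
Quorum: 30% of 3,420 = 1,026; 1,026 present. Satisfied.
Vote: requires three-fifths of those present (1,026); 3/5 of 1026 = 615.60, rounded up to 616, so 616 needed; 617 in favor. Satisfied.

Valid — all requirements satisfied.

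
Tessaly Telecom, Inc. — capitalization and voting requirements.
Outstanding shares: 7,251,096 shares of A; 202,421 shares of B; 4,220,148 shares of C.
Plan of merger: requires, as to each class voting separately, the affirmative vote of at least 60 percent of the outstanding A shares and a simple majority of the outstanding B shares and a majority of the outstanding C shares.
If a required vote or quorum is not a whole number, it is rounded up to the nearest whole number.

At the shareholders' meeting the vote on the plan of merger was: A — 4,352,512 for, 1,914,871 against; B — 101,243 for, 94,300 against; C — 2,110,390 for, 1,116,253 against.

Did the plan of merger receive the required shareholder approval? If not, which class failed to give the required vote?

Approved — every class gave the required vote.

A: 3/5 of 7251096 = 4350657.60, rounded up to 4350658; 4,350,658 required, 4,352,512 in favor — approved.
B: a majority of 202421 is 101211; 101,211 required, 101,243 in favor — approved.
C: a majority of 4220148 is 2110075; 2,110,075 required, 2,110,390 in favor — approved.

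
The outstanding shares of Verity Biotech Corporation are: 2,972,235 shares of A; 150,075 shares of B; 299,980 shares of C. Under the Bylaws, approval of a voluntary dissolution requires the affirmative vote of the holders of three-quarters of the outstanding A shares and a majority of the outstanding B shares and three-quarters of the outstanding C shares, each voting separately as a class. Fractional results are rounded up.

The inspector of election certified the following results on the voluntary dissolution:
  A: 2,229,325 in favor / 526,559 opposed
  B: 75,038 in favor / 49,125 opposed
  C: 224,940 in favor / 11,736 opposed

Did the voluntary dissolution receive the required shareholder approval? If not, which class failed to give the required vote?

A: 3/4 of 2972235 = 2229176.25, rounded up to 2229177; 2,229,177 required, 2,229,325 in favor — approved.
B: a majority of 150075 is 75038; 75,038 required, 75,038 in favor — approved.
C: 3/4 of 299980 = 224985; 224,985 required, 224,940 in favor — not approved.

Not approved — the C shares did not give the required vote.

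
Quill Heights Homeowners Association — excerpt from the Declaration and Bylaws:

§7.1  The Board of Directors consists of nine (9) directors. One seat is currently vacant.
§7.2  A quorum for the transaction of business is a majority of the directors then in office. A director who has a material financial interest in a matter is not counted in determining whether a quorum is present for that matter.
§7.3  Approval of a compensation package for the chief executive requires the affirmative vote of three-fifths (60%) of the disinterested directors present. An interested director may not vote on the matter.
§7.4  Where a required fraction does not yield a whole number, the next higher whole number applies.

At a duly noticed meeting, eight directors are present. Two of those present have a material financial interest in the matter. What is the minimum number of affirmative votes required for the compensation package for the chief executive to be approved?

The compensation package for the chief executive requires three-fifths of the disinterested directors present (8 − 2 = 6).
3/5 of 6 = 3.60, rounded up to 4.

4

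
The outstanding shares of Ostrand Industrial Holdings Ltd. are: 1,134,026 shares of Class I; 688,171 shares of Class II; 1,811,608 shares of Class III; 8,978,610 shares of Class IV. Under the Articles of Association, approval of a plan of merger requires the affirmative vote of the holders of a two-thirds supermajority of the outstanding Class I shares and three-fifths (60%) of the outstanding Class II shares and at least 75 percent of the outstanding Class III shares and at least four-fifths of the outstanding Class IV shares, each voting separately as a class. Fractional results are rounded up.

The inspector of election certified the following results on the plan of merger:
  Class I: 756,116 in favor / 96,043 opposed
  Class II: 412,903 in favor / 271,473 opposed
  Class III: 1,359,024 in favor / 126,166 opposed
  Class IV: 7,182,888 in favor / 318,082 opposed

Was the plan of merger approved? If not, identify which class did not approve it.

Class I: 2/3 of 1134026 = 756017.33, rounded up to 756018; 756,018 required, 756,116 in favor — approved.
Class II: 3/5 of 688171 = 412902.60, rounded up to 412903; 412,903 required, 412,903 in favor — approved.
Class III: 3/4 of 1811608 = 1358706; 1,358,706 required, 1,359,024 in favor — approved.
Class IV: 4/5 of 8978610 = 7182888; 7,182,888 required, 7,182,888 in favor — approved.

Approved — every class gave the required vote.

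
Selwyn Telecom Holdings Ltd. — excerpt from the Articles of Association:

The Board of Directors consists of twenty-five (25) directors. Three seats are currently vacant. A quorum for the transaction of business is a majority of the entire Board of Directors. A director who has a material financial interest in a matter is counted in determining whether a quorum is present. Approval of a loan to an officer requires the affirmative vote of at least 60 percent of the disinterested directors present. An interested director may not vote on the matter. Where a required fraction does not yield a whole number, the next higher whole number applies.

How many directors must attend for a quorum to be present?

13

A majority of 25 is 13.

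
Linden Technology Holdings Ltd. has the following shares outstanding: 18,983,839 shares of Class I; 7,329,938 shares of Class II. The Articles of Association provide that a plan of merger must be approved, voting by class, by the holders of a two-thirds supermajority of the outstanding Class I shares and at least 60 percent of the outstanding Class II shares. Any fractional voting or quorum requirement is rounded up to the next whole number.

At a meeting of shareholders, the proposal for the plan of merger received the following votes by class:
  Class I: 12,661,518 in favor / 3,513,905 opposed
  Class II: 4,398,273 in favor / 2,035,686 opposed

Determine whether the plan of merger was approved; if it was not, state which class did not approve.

Approved — every class gave the required vote.

Class I: 2/3 of 18983839 = 12655892.67, rounded up to 12655893; 12,655,893 required, 12,661,518 in favor — approved.
Class II: 3/5 of 7329938 = 4397962.80, rounded up to 4397963; 4,397,963 required, 4,398,273 in favor — approved.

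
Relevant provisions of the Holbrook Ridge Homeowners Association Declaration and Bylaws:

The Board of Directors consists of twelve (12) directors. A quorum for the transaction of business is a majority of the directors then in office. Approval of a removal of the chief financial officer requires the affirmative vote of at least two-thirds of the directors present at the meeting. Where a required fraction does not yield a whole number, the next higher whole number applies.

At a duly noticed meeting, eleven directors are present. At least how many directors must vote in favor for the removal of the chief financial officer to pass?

8

The removal of the chief financial officer requires two-thirds of the directors present (11).
2/3 of 11 = 7.33, rounded up to 8.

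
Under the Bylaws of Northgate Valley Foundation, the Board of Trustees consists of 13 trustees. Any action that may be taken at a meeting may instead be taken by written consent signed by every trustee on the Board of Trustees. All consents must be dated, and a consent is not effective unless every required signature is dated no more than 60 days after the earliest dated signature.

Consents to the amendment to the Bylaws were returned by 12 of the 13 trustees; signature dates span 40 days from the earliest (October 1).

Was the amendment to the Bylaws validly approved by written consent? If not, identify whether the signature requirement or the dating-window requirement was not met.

Not effective — insufficient signatures.

Signatures required: the unanimous vote of 13 — unanimous means all 13, so 13 needed; 12 signed. Insufficient.
Dating window: the latest signature is 40 days after the earliest; the limit is 60 days. Within the window.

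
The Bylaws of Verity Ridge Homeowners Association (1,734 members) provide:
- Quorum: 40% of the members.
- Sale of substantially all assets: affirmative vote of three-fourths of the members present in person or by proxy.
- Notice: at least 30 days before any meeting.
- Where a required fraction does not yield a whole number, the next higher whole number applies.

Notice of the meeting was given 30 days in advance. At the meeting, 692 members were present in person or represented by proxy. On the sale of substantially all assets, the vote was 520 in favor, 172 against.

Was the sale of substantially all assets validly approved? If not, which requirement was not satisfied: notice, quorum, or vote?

Notice: 30 days given; 30 required. Satisfied.
Quorum: 40% of 1,734 = 693.60, rounded up to 694; 692 present. Not satisfied.
Vote: requires three-fourths of those present (692); 3/4 of 692 = 519, so 519 needed; 520 in favor. Satisfied.

Invalid — quorum requirement not satisfied.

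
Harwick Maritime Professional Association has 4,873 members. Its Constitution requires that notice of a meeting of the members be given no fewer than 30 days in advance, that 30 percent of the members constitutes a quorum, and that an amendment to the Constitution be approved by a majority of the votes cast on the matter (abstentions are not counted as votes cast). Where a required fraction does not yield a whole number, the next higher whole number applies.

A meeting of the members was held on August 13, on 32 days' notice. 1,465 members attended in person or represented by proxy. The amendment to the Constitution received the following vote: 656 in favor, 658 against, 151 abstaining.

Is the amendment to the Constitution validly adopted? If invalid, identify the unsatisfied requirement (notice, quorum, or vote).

Invalid — vote requirement not satisfied.

Notice: 32 days given; 30 required. Satisfied.
Quorum: 30% of 4,873 = 1,461.90, rounded up to 1,462; 1,465 present. Satisfied.
Vote: requires a majority of the votes cast (1,465 − 151 abstaining = 1,314); a majority of 1314 is 658, so 658 needed; 656 in favor. Not satisfied.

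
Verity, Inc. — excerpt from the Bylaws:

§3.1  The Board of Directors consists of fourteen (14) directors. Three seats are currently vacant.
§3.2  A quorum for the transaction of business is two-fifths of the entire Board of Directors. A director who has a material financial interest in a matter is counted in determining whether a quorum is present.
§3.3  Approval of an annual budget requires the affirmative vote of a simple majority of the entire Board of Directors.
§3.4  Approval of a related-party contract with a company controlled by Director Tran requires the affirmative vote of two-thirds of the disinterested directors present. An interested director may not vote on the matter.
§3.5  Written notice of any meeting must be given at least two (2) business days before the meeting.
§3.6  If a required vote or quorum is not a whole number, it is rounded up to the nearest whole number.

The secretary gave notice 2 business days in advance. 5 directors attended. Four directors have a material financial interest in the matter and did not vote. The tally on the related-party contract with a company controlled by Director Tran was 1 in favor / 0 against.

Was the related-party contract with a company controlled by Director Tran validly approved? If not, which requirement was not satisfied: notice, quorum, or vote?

Notice: 2 business days given; 2 required (2 ≥ 2). Satisfied.
Quorum: 5 present (interested directors count toward quorum); quorum is 6. Not satisfied.
Vote: the related-party contract with a company controlled by Director Tran requires two-thirds of the disinterested directors present (5 − 4 = 1). 2/3 of 1 = 0.67, rounded up to 1, so 1 affirmative vote is needed; 1 voted in favor. Satisfied. (Moot — without a quorum no business can be validly transacted.)

Invalid — quorum requirement not satisfied.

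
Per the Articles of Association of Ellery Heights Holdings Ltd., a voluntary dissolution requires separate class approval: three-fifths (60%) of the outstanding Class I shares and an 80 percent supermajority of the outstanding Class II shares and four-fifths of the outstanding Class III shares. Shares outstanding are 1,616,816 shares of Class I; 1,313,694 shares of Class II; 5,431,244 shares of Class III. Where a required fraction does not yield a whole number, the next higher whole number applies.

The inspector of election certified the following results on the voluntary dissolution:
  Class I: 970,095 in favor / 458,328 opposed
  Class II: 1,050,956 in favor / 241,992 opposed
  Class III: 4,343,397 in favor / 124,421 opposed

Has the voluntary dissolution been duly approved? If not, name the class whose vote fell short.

Not approved — the Class III shares did not give the required vote.

Class I: 3/5 of 1616816 = 970089.60, rounded up to 970090; 970,090 required, 970,095 in favor — approved.
Class II: 4/5 of 1313694 = 1050955.20, rounded up to 1050956; 1,050,956 required, 1,050,956 in favor — approved.
Class III: 4/5 of 5431244 = 4344995.20, rounded up to 4344996; 4,344,996 required, 4,343,397 in favor — not approved.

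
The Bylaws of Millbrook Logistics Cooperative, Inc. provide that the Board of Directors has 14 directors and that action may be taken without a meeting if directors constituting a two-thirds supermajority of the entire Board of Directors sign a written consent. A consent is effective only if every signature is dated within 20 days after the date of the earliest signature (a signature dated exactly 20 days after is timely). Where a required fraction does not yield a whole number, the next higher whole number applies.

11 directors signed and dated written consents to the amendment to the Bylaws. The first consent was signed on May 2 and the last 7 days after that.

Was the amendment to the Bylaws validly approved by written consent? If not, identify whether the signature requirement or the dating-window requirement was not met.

Signatures required: a two-thirds supermajority of 14 — 2/3 of 14 = 9.33, rounded up to 10, so 10 needed; 11 signed. Sufficient.
Dating window: the latest signature is 7 days after the earliest; the limit is 20 days. Within the window.

Effective — both the signature and dating-window requirements are satisfied.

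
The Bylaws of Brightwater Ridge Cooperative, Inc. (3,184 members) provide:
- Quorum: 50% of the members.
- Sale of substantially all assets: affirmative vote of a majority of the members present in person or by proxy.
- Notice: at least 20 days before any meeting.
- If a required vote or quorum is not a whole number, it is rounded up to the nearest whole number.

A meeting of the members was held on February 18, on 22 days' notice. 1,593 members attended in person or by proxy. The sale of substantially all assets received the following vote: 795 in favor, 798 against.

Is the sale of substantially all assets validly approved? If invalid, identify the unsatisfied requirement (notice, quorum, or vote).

Notice: 22 days given; 20 required. Satisfied.
Quorum: 50% of 3,184 = 1,592; 1,593 present. Satisfied.
Vote: requires a majority of those present (1,593); a majority of 1593 is 797, so 797 needed; 795 in favor. Not satisfied.

Invalid — vote requirement not satisfied.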